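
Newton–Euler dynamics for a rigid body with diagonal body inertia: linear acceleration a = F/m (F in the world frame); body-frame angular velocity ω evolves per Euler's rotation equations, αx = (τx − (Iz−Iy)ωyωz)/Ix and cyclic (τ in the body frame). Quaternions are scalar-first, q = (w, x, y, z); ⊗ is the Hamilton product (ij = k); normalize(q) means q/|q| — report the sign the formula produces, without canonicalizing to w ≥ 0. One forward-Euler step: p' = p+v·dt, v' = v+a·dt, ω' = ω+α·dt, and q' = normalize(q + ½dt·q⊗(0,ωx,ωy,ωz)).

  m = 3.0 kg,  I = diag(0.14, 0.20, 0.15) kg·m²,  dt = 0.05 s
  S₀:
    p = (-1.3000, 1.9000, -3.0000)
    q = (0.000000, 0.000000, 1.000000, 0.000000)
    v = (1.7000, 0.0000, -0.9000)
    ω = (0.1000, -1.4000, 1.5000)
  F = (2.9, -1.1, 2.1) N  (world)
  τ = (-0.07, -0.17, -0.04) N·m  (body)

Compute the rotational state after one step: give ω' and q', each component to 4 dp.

precession coupling ω×(Iω) = (0.1050, -0.0015, -0.0084)
angular accel α = (-1.2500, -0.8425, -0.2107)
ω + α·dt = (0.0375, -1.4421, 1.4895)
Hamilton product q⊗(0,ω) = (1.4000000, 1.5000000, 0.0000000, -0.1000000)
updated quaternion q' = (0.0350, 0.0375, 0.9987, -0.0025)

ω' = (0.0375, -1.4421, 1.4895)
q' = (0.0350, 0.0375, 0.9987, -0.0025)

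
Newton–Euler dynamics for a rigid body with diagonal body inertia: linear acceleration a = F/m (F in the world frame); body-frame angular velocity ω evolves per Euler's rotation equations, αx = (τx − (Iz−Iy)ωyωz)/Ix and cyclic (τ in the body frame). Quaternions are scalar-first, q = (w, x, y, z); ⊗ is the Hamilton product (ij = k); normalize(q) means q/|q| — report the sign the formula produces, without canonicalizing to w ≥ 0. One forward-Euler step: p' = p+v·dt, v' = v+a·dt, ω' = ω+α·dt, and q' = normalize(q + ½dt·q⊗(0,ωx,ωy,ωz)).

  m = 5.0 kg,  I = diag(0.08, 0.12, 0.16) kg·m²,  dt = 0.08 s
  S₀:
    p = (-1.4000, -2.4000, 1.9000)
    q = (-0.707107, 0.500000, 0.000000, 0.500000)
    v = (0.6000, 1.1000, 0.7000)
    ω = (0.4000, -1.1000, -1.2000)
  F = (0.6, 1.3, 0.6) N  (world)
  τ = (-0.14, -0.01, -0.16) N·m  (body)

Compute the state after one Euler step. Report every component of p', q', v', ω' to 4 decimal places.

p + v·dt = (-1.3520, -2.3120, 1.9560)
v + (F/m)dt = (0.6096, 1.1208, 0.7096)
precession coupling ω×(Iω) = (0.0528, 0.0384, -0.0176)
angular accel α = (-2.4100, -0.4033, -0.8900)
ω' = ω + α·dt = (0.2072, -1.1323, -1.2712)
q⊗(0,ω) = (0.4000000, 0.2671572, 1.5778177, 0.2985284)
q' = normalize(q + ½dt·q⊗(0,ω)) = (-0.6896, 0.5095, 0.0630, 0.5108)

p' = (-1.3520, -2.3120, 1.9560)
q' = (-0.6896, 0.5095, 0.0630, 0.5108)
v' = (0.6096, 1.1208, 0.7096)
ω' = (0.2072, -1.1323, -1.2712)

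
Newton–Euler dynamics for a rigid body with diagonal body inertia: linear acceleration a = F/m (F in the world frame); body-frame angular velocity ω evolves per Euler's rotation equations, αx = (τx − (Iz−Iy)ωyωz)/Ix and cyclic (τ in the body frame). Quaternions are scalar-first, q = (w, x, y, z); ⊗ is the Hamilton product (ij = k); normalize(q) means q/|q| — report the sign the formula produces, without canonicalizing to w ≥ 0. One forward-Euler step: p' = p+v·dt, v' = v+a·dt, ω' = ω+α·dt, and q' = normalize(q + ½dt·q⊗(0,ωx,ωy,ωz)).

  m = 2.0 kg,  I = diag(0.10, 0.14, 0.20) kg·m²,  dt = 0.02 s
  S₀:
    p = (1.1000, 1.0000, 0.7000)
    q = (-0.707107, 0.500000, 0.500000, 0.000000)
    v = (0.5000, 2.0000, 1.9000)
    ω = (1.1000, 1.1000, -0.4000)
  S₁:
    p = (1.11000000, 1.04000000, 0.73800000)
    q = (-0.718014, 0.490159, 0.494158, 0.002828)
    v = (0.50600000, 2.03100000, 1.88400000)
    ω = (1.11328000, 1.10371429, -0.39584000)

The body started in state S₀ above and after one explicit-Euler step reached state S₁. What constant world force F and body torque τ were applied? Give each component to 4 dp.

ω₁ − ω₀ = (0.01328000, 0.00371429, 0.00416000)
ω₀×(Iω₀) = (-0.0264, 0.0440, 0.0484)
I·α + gyro = (0.0400, 0.0700, 0.0900)
velocity change Δv = (0.00600000, 0.03100000, -0.01600000)
F = m·Δv/dt = (0.6000, 3.1000, -1.6000)

F = (0.6000, 3.1000, -1.6000)
τ = (0.0400, 0.0700, 0.0900)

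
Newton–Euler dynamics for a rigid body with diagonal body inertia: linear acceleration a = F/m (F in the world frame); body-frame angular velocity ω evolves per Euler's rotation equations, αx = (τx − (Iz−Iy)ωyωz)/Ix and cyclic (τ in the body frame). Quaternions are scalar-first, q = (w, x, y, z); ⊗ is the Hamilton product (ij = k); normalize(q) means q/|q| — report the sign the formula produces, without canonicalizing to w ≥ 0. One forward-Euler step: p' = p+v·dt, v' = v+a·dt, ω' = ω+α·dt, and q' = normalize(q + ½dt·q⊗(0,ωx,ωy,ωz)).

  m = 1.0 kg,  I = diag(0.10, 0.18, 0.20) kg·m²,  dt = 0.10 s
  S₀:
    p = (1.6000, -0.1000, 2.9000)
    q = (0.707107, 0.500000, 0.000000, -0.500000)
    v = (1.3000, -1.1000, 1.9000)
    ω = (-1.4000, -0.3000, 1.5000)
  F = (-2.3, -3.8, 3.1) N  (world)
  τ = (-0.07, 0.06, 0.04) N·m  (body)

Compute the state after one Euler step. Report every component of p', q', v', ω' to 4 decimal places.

p' = (1.7300, -0.2100, 3.0900)
q' = (0.7754, 0.4406, -0.0130, -0.4520)
v' = (1.0700, -1.4800, 2.2100)
ω' = (-1.4610, -0.3833, 1.5032)

(τ − ω×Iω)/I = (-0.6100, -0.8333, 0.0320)
ω + α·dt = (-1.4610, -0.3833, 1.5032)
q⊗(0,ω) = (1.4500000, -1.1399498, -0.2621321, 0.9106605)
q + ½dt·q⊗(0,ω), renormalized = (0.7754, 0.4406, -0.0130, -0.4520)
new position p' = (1.7300, -0.2100, 3.0900)
v + (F/m)dt = (1.0700, -1.4800, 2.2100)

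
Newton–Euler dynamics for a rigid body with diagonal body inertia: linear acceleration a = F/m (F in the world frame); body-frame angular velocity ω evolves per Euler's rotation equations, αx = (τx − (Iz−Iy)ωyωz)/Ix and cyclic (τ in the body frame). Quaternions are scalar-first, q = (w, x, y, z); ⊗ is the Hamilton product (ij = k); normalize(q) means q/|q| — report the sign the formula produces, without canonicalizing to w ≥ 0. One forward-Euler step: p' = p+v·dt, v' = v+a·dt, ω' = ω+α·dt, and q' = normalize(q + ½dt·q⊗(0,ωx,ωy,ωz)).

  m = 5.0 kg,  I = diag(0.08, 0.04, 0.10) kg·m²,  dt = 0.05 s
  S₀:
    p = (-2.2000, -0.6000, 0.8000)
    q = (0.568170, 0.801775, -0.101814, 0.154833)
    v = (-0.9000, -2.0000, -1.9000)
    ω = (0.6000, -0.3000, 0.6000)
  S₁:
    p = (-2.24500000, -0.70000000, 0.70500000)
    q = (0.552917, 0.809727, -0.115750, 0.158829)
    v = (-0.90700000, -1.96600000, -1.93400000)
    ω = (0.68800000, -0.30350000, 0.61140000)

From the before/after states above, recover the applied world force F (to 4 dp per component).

v₁ − v₀ = (-0.00700000, 0.03400000, -0.03400000)
F = m·Δv/dt = (-0.7000, 3.4000, -3.4000)

F = (-0.7000, 3.4000, -3.4000)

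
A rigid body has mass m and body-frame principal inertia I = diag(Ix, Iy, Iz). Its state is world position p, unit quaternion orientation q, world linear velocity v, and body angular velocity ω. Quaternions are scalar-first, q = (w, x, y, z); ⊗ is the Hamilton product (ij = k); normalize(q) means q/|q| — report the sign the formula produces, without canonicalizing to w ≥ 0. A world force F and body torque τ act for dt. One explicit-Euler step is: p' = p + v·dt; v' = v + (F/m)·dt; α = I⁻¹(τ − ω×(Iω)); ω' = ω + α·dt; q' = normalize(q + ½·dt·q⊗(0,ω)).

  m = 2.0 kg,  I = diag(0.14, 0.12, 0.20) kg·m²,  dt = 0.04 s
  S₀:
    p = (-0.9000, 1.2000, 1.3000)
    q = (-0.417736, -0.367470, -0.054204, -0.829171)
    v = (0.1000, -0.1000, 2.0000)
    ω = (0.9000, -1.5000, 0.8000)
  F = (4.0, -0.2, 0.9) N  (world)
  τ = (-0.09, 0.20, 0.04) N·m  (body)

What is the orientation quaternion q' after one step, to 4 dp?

Hamilton product q⊗(0,ω) = (0.9127538, -1.6630821, 0.1743261, 0.2657998)
q' = normalize(q + ½dt·q⊗(0,ω)) = (-0.3992, -0.4004, -0.0507, -0.8232)

q' = (-0.3992, -0.4004, -0.0507, -0.8232)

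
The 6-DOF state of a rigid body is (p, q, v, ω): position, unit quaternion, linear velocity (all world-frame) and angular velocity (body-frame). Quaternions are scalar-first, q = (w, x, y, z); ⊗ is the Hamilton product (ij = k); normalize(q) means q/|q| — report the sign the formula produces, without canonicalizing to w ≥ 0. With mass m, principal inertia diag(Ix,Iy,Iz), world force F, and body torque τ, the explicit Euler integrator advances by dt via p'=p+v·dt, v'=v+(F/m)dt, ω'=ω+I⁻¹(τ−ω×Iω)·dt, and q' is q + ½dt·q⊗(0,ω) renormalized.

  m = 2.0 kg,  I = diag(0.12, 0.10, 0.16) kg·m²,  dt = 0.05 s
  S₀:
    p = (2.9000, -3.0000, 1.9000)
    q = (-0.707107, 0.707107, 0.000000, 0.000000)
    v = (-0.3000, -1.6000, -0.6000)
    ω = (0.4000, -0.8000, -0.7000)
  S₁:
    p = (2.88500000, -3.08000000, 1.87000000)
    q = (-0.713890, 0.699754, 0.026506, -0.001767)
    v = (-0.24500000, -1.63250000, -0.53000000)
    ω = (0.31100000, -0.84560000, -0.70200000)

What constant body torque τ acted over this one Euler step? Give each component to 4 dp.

rate change Δω = (-0.08900000, -0.04560000, -0.00200000)
applied torque τ = (-0.1800, -0.0800, 0.0000)

τ = (-0.1800, -0.0800, 0.0000)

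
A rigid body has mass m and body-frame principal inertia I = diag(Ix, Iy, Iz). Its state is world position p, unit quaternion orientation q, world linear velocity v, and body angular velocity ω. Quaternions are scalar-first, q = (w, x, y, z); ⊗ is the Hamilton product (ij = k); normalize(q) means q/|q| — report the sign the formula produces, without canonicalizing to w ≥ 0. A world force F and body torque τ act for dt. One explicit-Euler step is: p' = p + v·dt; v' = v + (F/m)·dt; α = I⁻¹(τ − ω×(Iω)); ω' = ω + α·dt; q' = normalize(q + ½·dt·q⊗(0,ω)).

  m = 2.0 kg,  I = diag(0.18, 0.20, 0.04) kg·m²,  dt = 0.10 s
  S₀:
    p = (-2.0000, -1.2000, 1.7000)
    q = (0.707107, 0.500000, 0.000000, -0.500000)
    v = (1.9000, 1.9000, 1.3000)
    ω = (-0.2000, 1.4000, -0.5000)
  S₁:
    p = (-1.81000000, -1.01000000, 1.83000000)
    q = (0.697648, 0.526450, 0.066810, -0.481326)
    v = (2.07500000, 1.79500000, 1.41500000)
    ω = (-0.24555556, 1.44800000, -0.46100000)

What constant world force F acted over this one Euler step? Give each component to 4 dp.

Δv = v₁−v₀ = (0.17500000, -0.10500000, 0.11500000)
m·(v₁−v₀)/dt = (3.5000, -2.1000, 2.3000)

F = (3.5000, -2.1000, 2.3000)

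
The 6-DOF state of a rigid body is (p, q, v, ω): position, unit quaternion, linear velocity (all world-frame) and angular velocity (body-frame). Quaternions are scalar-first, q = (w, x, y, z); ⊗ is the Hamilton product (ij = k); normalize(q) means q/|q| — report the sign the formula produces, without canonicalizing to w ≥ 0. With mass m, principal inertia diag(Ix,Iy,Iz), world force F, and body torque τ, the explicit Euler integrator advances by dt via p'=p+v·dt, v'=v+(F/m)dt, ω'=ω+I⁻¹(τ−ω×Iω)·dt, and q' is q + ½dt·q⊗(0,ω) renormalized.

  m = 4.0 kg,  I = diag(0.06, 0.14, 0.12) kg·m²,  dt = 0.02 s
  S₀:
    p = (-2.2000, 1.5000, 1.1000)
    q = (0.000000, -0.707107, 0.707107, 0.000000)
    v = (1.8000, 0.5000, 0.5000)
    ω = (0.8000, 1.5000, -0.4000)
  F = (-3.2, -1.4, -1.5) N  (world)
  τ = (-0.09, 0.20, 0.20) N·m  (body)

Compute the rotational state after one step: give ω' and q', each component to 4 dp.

gyro term ω×Iω = (0.0120, 0.0192, 0.0960)
α = I⁻¹(τ − ω×Iω) = (-1.7000, 1.2914, 0.8667)
ω' = ω + α·dt = (0.7660, 1.5258, -0.3827)
2q̇ = q⊗(0,ω) = (-0.4949749, -0.2828428, -0.2828428, -1.6263461)
q + ½dt·q⊗(0,ω), renormalized = (-0.0049, -0.7098, 0.7042, -0.0163)

ω' = (0.7660, 1.5258, -0.3827)
q' = (-0.0049, -0.7098, 0.7042, -0.0163)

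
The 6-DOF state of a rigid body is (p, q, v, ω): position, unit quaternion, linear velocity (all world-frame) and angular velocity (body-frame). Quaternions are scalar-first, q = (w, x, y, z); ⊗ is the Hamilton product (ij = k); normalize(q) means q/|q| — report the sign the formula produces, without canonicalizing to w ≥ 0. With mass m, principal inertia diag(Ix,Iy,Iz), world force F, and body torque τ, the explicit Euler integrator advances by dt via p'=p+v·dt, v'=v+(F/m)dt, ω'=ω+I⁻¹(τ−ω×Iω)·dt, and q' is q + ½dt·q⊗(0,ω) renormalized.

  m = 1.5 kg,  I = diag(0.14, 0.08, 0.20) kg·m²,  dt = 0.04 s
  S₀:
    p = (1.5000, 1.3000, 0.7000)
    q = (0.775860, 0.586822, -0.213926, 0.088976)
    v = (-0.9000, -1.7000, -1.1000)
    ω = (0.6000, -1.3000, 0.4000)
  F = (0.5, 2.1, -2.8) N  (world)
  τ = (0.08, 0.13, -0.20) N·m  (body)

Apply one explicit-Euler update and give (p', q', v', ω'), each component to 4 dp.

p' = p + v·dt = (1.4640, 1.2320, 0.6560)
v + (F/m)dt = (-0.8867, -1.6440, -1.1747)
gyro term ω×Iω = (-0.0624, -0.0144, 0.0468)
(τ − ω×Iω)/I = (1.0171, 1.8050, -1.2340)
new body rate ω' = (0.6407, -1.2278, 0.3506)
Hamilton product q⊗(0,ω) = (-0.6657874, 0.4956144, -1.1899612, -0.3241690)
updated quaternion q' = (0.7622, 0.5965, -0.2376, 0.0825)

p' = (1.4640, 1.2320, 0.6560)
q' = (0.7622, 0.5965, -0.2376, 0.0825)
v' = (-0.8867, -1.6440, -1.1747)
ω' = (0.6407, -1.2278, 0.3506)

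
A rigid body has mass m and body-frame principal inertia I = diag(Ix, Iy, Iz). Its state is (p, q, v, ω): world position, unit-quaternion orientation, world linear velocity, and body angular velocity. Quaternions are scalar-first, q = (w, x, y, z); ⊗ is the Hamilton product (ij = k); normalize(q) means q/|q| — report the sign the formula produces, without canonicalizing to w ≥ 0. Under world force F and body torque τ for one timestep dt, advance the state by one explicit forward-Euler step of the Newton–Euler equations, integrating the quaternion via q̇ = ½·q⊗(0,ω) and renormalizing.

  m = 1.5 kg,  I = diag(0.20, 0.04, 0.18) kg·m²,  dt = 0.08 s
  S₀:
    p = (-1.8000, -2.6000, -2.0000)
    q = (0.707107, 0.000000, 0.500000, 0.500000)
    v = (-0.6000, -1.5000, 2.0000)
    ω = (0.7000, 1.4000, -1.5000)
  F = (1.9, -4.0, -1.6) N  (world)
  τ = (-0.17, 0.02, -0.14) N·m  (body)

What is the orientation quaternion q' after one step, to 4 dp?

q' = (0.7065, -0.0381, 0.5515, 0.4419)

Hamilton product q⊗(0,ω) = (0.0500000, -0.9550251, 1.3399498, -1.4106605)
q' = normalize(q + ½dt·q⊗(0,ω)) = (0.7065, -0.0381, 0.5515, 0.4419)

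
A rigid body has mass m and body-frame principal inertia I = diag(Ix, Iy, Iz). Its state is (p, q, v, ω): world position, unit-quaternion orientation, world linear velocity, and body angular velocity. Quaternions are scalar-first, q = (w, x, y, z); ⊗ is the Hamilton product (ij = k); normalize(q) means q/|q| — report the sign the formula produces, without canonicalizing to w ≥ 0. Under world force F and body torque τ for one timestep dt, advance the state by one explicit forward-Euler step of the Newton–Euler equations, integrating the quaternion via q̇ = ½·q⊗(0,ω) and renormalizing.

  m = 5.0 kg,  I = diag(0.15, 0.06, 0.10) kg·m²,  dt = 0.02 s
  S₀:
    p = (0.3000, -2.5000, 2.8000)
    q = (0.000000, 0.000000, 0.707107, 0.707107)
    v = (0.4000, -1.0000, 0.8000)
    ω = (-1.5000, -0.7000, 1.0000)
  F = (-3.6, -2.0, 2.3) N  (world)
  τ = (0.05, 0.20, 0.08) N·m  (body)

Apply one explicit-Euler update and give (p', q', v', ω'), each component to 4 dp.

α = I⁻¹(τ − ω×Iω) = (0.5200, 4.5833, 1.7450)
new body rate ω' = (-1.4896, -0.6083, 1.0349)
q⊗(0,ω) = (-0.2121321, 1.2020819, -1.0606605, 1.0606605)
q + ½dt·q⊗(0,ω), renormalized = (-0.0021, 0.0120, 0.6964, 0.7176)
p + v·dt = (0.3080, -2.5200, 2.8160)
new velocity v' = (0.3856, -1.0080, 0.8092)

p' = (0.3080, -2.5200, 2.8160)
q' = (-0.0021, 0.0120, 0.6964, 0.7176)
v' = (0.3856, -1.0080, 0.8092)
ω' = (-1.4896, -0.6083, 1.0349)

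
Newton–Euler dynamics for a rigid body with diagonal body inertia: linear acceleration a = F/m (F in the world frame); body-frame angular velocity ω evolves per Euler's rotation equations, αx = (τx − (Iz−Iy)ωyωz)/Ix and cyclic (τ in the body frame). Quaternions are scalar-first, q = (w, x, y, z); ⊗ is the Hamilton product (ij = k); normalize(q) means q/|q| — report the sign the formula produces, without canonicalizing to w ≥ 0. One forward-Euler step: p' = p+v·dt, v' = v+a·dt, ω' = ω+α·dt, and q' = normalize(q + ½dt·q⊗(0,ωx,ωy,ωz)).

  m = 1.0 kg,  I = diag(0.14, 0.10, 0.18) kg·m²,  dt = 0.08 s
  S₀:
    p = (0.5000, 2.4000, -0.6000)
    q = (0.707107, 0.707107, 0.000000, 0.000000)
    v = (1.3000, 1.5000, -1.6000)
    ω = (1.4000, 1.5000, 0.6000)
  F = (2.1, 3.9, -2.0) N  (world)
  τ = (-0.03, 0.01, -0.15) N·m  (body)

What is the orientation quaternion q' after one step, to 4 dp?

q' = (0.6651, 0.7440, 0.0254, 0.0592)

q⊗(0,ω) = (-0.9899498, 0.9899498, 0.6363963, 1.4849247)
updated quaternion q' = (0.6651, 0.7440, 0.0254, 0.0592)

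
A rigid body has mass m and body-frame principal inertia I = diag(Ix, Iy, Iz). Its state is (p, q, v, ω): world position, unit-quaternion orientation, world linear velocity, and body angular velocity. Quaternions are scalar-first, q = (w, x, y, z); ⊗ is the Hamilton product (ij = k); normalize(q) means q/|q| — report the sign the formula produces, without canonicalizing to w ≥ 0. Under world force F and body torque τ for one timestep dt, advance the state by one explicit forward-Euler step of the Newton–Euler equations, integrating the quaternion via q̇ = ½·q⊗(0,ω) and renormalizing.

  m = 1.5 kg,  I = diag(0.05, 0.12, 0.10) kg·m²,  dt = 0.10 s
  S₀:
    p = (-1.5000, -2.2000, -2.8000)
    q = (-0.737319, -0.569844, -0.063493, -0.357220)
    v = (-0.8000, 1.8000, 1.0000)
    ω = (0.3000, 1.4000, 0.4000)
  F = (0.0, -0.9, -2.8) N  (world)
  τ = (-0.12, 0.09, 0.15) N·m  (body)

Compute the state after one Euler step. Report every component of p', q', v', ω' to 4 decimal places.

p' = (-1.5800, -2.0200, -2.7000)
q' = (-0.7152, -0.5556, -0.1088, -0.4098)
v' = (-0.8000, 1.7400, 0.8133)
ω' = (0.0824, 1.4800, 0.5206)

a = F/m = (0.0000, -0.6000, -1.8667)
p' = p + v·dt = (-1.5800, -2.0200, -2.7000)
new velocity v' = (-0.8000, 1.7400, 0.8133)
gyro term ω×Iω = (-0.0112, -0.0060, 0.0294)
(τ − ω×Iω)/I = (-2.1760, 0.8000, 1.2060)
ω + α·dt = (0.0824, 1.4800, 0.5206)
q⊗(0,ω) = (0.4027314, 0.2535151, -0.9114750, -1.0736613)
q + ½dt·q⊗(0,ω), renormalized = (-0.7152, -0.5556, -0.1088, -0.4098)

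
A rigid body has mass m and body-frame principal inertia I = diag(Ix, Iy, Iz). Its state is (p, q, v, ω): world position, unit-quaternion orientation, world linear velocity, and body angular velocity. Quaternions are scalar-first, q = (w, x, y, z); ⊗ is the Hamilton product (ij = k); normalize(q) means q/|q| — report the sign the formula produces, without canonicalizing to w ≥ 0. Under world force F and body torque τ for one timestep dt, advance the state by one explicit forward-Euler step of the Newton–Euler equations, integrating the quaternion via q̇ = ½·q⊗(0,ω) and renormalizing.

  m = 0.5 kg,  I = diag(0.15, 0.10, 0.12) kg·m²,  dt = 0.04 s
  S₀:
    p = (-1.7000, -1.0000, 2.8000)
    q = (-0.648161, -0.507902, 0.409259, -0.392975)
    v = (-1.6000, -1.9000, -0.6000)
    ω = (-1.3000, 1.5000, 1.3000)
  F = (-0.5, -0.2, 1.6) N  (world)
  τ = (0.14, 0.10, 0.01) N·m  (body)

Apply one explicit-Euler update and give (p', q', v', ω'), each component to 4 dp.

p' = (-1.7640, -1.0760, 2.7760)
q' = (-0.6627, -0.4681, 0.4128, -0.4140)
v' = (-1.6400, -1.9160, -0.4720)
ω' = (-1.2731, 1.5603, 1.2708)

angular accel α = (0.6733, 1.5070, -0.7292)
new body rate ω' = (-1.2731, 1.5603, 1.2708)
q⊗(0,ω) = (-0.7632936, 1.9641085, 0.1988986, -1.0724256)
q' = normalize(q + ½dt·q⊗(0,ω)) = (-0.6627, -0.4681, 0.4128, -0.4140)
linear accel F/m = (-1.0000, -0.4000, 3.2000)
new position p' = (-1.7640, -1.0760, 2.7760)
new velocity v' = (-1.6400, -1.9160, -0.4720)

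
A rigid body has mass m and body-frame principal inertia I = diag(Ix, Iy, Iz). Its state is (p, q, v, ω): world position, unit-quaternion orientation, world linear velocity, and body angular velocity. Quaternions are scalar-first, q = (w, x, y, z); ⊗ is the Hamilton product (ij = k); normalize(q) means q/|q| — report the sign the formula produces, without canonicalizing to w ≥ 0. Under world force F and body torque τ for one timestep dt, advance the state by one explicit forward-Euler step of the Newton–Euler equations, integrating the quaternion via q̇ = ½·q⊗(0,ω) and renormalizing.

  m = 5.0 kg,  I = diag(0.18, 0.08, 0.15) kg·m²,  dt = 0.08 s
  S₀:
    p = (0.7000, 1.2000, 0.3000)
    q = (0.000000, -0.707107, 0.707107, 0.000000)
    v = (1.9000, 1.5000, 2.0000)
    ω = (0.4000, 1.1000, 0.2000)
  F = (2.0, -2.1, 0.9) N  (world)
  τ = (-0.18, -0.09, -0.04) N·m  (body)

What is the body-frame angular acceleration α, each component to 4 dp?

α = (-1.0856, -1.1550, 0.0267)

ω×(Iω) gyroscopic = (0.0154, 0.0024, -0.0440)
α = I⁻¹(τ − ω×Iω) = (-1.0856, -1.1550, 0.0267)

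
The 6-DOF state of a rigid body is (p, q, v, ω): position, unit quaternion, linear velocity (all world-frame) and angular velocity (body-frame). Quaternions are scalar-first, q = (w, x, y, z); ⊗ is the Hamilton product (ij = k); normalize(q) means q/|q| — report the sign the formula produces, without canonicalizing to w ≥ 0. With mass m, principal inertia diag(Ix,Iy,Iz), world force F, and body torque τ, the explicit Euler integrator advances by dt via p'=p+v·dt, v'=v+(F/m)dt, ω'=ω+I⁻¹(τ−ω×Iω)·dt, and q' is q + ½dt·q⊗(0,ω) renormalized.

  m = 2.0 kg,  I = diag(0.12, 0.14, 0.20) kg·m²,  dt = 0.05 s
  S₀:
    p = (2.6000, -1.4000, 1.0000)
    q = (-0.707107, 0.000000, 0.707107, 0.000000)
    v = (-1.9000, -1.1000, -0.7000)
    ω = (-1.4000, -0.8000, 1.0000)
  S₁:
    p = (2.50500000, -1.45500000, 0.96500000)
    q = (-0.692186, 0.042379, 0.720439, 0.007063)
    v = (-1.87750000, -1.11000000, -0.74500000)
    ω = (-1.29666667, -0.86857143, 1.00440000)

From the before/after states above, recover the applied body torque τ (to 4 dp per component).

τ = (0.2000, -0.0800, 0.0400)

Δω = ω₁−ω₀ = (0.10333333, -0.06857143, 0.00440000)
precession coupling = (-0.0480, 0.1120, 0.0224)
applied torque τ = (0.2000, -0.0800, 0.0400)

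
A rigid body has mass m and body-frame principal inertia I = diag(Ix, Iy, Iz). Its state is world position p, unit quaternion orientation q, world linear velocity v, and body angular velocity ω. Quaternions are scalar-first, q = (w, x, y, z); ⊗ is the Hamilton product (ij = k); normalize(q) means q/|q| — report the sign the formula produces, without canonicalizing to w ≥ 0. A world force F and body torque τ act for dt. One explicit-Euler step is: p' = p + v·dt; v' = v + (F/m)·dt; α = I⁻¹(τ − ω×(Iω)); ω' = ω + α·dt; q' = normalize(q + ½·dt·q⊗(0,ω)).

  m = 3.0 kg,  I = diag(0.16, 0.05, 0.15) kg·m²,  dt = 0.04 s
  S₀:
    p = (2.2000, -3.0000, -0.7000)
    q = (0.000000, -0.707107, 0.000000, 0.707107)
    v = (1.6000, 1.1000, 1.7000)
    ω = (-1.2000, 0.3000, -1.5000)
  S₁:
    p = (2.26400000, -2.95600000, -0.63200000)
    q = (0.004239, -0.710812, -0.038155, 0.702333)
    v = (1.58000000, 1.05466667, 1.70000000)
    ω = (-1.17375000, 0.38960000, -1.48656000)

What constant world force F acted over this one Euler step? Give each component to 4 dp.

F = (-1.5000, -3.4000, 0.0000)

v₁ − v₀ = (-0.02000000, -0.04533333, 0.00000000)
m·(v₁−v₀)/dt = (-1.5000, -3.4000, 0.0000)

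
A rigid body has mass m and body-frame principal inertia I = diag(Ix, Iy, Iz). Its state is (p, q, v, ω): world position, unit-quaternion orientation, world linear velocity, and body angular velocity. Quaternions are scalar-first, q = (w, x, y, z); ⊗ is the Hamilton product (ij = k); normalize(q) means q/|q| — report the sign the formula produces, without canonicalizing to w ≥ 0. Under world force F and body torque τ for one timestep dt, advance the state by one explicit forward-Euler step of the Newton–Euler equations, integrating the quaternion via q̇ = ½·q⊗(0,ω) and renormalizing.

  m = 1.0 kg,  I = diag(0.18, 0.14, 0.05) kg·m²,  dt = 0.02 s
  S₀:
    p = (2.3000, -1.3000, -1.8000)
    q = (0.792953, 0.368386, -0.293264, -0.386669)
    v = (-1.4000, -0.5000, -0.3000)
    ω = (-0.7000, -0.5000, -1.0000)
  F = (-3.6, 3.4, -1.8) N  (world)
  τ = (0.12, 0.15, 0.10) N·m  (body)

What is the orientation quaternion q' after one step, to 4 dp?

q' = (0.7901, 0.3638, -0.2908, -0.3985)

q⊗(0,ω) = (-0.2754308, -0.4551376, 0.2425778, -1.1824308)
q + ½dt·q⊗(0,ω), renormalized = (0.7901, 0.3638, -0.2908, -0.3985)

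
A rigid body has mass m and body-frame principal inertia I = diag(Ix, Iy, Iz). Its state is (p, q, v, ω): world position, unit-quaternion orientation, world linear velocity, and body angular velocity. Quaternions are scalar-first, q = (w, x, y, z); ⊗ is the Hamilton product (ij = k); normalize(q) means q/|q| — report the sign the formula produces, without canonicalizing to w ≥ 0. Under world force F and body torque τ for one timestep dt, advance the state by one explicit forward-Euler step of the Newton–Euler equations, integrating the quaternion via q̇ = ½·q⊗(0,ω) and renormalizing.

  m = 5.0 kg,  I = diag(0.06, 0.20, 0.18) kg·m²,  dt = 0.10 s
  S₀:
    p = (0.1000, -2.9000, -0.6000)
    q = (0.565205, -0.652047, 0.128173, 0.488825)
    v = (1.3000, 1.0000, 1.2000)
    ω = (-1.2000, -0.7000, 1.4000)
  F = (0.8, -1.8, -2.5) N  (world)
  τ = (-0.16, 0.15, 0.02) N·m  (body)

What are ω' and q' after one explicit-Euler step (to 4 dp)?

α = I⁻¹(τ − ω×Iω) = (-2.9933, -0.2580, -0.5422)
ω + α·dt = (-1.4993, -0.7258, 1.3458)
q⊗(0,ω) = (-1.3770903, -0.1566263, -0.0693677, 1.4015275)
q + ½dt·q⊗(0,ω), renormalized = (0.4940, -0.6567, 0.1241, 0.5562)

ω' = (-1.4993, -0.7258, 1.3458)
q' = (0.4940, -0.6567, 0.1241, 0.5562)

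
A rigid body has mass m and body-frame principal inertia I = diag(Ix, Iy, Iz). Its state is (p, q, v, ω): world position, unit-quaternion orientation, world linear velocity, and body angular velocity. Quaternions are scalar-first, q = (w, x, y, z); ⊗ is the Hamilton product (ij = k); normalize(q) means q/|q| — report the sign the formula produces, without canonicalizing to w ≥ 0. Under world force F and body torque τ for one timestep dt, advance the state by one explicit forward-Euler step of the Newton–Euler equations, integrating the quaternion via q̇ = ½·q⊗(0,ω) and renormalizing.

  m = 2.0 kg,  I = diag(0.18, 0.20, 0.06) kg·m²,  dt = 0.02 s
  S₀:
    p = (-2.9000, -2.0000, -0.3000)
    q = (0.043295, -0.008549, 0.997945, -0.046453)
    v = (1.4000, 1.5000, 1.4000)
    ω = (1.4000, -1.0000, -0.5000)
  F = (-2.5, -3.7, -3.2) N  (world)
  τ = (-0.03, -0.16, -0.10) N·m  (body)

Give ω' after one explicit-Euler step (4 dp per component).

ω' = (1.4044, -1.0076, -0.5240)

precession coupling ω×(Iω) = (-0.0700, -0.0840, -0.0280)
angular accel α = (0.2222, -0.3800, -1.2000)
ω' = ω + α·dt = (1.4044, -1.0076, -0.5240)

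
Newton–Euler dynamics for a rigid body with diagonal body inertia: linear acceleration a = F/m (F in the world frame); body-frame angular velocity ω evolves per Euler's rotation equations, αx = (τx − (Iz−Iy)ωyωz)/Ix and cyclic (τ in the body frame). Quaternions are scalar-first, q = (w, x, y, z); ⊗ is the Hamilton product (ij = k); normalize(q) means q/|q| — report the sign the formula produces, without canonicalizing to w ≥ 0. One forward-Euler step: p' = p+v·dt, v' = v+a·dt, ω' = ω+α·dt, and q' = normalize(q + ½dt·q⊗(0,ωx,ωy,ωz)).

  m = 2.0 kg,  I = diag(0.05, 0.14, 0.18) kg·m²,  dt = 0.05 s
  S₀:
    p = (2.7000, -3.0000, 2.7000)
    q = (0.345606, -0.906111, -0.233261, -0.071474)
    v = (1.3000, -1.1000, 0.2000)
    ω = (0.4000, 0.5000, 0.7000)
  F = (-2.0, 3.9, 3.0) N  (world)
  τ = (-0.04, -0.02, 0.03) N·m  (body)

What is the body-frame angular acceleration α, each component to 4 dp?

precession coupling ω×(Iω) = (0.0140, -0.0364, 0.0180)
(τ − ω×Iω)/I = (-1.0800, 0.1171, 0.0667)

α = (-1.0800, 0.1171, 0.0667)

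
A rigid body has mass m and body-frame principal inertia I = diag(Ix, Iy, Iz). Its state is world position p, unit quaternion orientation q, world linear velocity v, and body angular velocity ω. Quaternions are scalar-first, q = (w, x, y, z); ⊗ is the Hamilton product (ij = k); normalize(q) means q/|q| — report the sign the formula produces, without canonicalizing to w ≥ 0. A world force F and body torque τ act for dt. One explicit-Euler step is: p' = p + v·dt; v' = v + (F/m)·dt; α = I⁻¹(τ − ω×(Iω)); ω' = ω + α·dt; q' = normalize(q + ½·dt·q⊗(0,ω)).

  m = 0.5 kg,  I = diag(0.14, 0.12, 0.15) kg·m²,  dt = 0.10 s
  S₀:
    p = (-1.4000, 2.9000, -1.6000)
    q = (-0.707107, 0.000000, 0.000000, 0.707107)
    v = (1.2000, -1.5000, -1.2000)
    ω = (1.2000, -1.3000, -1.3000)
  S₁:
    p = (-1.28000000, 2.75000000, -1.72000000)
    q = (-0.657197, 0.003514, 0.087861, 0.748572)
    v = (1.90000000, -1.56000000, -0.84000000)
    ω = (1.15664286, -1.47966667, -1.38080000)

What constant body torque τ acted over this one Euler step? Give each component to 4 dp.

ω₁ − ω₀ = (-0.04335714, -0.17966667, -0.08080000)
gyro term ω₀×Iω₀ = (0.0507, 0.0156, 0.0312)
applied torque τ = (-0.0100, -0.2000, -0.0900)

τ = (-0.0100, -0.2000, -0.0900)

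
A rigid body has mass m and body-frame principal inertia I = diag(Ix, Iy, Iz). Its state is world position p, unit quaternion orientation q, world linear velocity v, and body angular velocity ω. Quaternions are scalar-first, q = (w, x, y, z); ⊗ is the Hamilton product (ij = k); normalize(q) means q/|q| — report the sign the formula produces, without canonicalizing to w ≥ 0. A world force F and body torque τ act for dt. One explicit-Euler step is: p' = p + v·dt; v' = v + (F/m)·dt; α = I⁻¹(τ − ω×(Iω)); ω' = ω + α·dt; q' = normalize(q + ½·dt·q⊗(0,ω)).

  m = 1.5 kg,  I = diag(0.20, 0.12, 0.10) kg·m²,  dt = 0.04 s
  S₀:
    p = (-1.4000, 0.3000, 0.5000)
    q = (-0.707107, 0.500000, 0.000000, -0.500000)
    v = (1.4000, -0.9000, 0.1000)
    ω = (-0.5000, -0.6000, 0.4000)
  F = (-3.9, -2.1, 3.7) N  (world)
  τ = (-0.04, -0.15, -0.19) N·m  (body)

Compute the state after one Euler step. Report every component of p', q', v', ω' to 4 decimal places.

a = F/m = (-2.6000, -1.4000, 2.4667)
new position p' = (-1.3440, 0.2640, 0.5040)
new velocity v' = (1.2960, -0.9560, 0.1987)
precession coupling ω×(Iω) = (0.0048, -0.0200, -0.0240)
angular accel α = (-0.2240, -1.0833, -1.6600)
new body rate ω' = (-0.5090, -0.6433, 0.3336)
Hamilton product q⊗(0,ω) = (0.4500000, 0.0535535, 0.4742642, -0.5828428)
q + ½dt·q⊗(0,ω), renormalized = (-0.6980, 0.5010, 0.0095, -0.5116)

p' = (-1.3440, 0.2640, 0.5040)
q' = (-0.6980, 0.5010, 0.0095, -0.5116)
v' = (1.2960, -0.9560, 0.1987)
ω' = (-0.5090, -0.6433, 0.3336)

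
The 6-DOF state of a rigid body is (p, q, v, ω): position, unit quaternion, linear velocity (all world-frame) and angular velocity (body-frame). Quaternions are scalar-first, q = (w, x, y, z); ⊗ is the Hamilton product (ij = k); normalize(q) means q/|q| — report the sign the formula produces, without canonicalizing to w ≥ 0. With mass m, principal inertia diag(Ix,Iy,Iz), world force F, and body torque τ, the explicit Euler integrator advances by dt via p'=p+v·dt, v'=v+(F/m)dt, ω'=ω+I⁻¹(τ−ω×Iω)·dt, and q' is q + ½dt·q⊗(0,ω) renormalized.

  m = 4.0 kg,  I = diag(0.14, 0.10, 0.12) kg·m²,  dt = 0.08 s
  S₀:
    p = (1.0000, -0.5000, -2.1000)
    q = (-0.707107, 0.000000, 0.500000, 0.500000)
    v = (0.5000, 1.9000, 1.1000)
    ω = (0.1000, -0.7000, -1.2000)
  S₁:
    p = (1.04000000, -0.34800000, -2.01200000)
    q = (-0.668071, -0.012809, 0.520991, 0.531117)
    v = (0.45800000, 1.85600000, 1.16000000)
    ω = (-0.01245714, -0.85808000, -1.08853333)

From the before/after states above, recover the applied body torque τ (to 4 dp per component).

ω₁ − ω₀ = (-0.11245714, -0.15808000, 0.11146667)
ω₀×(Iω₀) = (0.0168, -0.0024, 0.0028)
I·α + gyro = (-0.1800, -0.2000, 0.1700)

τ = (-0.1800, -0.2000, 0.1700)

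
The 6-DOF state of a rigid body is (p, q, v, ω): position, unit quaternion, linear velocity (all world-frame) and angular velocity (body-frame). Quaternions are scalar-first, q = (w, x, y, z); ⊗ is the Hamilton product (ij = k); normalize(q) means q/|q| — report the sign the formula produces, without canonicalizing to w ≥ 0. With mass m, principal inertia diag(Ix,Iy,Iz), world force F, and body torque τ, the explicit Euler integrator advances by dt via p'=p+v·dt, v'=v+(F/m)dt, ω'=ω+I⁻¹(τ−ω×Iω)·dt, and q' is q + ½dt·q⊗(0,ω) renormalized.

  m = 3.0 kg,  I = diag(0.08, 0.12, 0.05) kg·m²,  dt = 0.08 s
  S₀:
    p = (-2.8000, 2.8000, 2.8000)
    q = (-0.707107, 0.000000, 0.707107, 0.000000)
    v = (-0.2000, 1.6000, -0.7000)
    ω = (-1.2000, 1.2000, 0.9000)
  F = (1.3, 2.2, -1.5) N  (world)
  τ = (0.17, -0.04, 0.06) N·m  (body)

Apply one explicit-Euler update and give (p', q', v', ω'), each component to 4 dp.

p' = (-2.8160, 2.9280, 2.7440)
q' = (-0.7389, 0.0592, 0.6712, 0.0085)
v' = (-0.1653, 1.6587, -0.7400)
ω' = (-0.9544, 1.1949, 1.0882)

angular accel α = (3.0700, -0.0633, 2.3520)
ω + α·dt = (-0.9544, 1.1949, 1.0882)
2q̇ = q⊗(0,ω) = (-0.8485284, 1.4849247, -0.8485284, 0.2121321)
q' = normalize(q + ½dt·q⊗(0,ω)) = (-0.7389, 0.0592, 0.6712, 0.0085)
a = (0.4333, 0.7333, -0.5000)
p' = p + v·dt = (-2.8160, 2.9280, 2.7440)
v' = v + a·dt = (-0.1653, 1.6587, -0.7400)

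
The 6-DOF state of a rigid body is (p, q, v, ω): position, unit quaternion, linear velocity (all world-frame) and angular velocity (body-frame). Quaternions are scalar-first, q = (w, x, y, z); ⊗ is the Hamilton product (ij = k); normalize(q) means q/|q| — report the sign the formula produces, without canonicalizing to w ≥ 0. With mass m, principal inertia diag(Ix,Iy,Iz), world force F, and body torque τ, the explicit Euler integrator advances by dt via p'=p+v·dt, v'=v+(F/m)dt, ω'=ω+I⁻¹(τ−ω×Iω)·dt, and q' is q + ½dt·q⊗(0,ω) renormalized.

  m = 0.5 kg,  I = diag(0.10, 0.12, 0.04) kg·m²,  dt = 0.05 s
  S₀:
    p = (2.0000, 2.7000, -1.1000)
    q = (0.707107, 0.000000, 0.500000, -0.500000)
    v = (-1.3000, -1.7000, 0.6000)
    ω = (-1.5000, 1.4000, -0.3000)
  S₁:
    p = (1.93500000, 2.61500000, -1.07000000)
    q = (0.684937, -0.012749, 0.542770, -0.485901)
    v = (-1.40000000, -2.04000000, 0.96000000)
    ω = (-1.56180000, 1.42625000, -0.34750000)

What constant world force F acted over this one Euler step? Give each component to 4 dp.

F = (-1.0000, -3.4000, 3.6000)

v₁ − v₀ = (-0.10000000, -0.34000000, 0.36000000)
F = m·Δv/dt = (-1.0000, -3.4000, 3.6000)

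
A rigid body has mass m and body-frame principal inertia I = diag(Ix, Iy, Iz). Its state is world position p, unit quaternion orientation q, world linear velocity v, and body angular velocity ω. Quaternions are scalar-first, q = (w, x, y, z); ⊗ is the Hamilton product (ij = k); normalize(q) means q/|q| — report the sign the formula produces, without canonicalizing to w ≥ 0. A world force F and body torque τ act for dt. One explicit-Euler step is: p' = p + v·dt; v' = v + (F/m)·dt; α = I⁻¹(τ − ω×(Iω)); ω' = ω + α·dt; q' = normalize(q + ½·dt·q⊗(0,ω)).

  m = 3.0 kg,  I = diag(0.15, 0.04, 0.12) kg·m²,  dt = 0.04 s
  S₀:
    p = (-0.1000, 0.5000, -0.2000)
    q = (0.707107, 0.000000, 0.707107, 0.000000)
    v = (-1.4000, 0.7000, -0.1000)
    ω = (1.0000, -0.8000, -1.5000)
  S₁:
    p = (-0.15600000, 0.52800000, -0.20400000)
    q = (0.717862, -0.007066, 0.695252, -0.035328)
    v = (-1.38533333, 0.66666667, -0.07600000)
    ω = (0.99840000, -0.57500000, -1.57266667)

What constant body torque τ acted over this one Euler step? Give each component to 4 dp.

τ = (0.0900, 0.1800, -0.1300)

ω₁ − ω₀ = (-0.00160000, 0.22500000, -0.07266667)
I·α + gyro = (0.0900, 0.1800, -0.1300)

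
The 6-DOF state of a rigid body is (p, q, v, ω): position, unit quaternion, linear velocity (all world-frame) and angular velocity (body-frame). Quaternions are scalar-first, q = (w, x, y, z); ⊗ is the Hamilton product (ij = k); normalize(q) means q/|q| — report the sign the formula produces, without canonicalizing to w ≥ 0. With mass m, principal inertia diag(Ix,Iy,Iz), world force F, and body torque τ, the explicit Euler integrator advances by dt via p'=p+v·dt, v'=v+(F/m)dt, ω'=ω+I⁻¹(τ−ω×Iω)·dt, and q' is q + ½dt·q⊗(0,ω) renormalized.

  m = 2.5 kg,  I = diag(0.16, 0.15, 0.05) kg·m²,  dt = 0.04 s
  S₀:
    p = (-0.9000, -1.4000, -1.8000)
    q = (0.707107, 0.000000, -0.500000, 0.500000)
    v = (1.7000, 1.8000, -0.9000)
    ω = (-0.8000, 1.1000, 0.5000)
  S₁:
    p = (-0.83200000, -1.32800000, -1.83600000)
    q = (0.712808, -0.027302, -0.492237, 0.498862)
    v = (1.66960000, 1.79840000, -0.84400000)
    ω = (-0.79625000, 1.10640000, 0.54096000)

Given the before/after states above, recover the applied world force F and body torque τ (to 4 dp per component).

F = (-1.9000, -0.1000, 3.5000)
τ = (-0.0400, -0.0200, 0.0600)

Δω = ω₁−ω₀ = (0.00375000, 0.00640000, 0.04096000)
gyro term ω₀×Iω₀ = (-0.0550, -0.0440, 0.0088)
τ = I·(Δω/dt) + ω₀×(Iω₀) = (-0.0400, -0.0200, 0.0600)
Δv = v₁−v₀ = (-0.03040000, -0.00160000, 0.05600000)
m·(v₁−v₀)/dt = (-1.9000, -0.1000, 3.5000)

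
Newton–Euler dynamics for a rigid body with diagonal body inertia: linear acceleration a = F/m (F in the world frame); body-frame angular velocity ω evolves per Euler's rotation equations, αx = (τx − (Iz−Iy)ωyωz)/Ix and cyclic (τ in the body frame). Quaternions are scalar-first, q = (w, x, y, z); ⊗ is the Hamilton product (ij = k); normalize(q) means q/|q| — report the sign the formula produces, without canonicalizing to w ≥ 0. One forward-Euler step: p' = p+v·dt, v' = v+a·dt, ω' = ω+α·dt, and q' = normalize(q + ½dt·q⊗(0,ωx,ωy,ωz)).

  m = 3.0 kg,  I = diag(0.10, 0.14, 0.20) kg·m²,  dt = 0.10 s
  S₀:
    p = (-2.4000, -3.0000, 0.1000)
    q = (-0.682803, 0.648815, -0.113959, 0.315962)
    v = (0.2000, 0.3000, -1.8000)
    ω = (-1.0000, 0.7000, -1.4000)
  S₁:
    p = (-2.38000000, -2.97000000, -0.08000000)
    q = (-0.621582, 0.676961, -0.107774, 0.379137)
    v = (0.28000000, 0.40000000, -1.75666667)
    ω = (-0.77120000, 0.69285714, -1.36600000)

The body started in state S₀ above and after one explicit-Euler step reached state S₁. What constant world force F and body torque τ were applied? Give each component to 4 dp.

F = (2.4000, 3.0000, 1.3000)
τ = (0.1700, -0.1500, 0.0400)

v₁ − v₀ = (0.08000000, 0.10000000, 0.04333333)
F = m·Δv/dt = (2.4000, 3.0000, 1.3000)
ω₁ − ω₀ = (0.22880000, -0.00714286, 0.03400000)
gyro term ω₀×Iω₀ = (-0.0588, -0.1400, -0.0280)
τ = I·(Δω/dt) + ω₀×(Iω₀) = (0.1700, -0.1500, 0.0400)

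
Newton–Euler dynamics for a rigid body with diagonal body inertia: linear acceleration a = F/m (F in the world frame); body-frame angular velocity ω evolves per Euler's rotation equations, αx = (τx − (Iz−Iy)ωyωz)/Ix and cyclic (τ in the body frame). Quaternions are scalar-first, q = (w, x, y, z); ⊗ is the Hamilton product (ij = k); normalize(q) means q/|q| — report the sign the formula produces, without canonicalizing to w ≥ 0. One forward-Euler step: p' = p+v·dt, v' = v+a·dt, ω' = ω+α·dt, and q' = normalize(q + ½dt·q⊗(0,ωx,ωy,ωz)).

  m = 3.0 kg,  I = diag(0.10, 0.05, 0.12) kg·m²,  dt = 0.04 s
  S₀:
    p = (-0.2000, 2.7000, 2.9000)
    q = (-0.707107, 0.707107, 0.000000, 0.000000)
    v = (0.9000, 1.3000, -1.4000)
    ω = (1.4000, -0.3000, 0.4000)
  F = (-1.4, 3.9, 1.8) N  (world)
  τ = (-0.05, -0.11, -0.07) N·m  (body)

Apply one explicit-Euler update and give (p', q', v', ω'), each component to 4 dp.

p' = (-0.1640, 2.7520, 2.8440)
q' = (-0.7266, 0.6870, -0.0014, -0.0099)
v' = (0.8813, 1.3520, -1.3760)
ω' = (1.3834, -0.3790, 0.3697)

a = F/m = (-0.4667, 1.3000, 0.6000)
new position p' = (-0.1640, 2.7520, 2.8440)
new velocity v' = (0.8813, 1.3520, -1.3760)
angular accel α = (-0.4160, -1.9760, -0.7583)
ω' = ω + α·dt = (1.3834, -0.3790, 0.3697)
2q̇ = q⊗(0,ω) = (-0.9899498, -0.9899498, -0.0707107, -0.4949749)
q' = normalize(q + ½dt·q⊗(0,ω)) = (-0.7266, 0.6870, -0.0014, -0.0099)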